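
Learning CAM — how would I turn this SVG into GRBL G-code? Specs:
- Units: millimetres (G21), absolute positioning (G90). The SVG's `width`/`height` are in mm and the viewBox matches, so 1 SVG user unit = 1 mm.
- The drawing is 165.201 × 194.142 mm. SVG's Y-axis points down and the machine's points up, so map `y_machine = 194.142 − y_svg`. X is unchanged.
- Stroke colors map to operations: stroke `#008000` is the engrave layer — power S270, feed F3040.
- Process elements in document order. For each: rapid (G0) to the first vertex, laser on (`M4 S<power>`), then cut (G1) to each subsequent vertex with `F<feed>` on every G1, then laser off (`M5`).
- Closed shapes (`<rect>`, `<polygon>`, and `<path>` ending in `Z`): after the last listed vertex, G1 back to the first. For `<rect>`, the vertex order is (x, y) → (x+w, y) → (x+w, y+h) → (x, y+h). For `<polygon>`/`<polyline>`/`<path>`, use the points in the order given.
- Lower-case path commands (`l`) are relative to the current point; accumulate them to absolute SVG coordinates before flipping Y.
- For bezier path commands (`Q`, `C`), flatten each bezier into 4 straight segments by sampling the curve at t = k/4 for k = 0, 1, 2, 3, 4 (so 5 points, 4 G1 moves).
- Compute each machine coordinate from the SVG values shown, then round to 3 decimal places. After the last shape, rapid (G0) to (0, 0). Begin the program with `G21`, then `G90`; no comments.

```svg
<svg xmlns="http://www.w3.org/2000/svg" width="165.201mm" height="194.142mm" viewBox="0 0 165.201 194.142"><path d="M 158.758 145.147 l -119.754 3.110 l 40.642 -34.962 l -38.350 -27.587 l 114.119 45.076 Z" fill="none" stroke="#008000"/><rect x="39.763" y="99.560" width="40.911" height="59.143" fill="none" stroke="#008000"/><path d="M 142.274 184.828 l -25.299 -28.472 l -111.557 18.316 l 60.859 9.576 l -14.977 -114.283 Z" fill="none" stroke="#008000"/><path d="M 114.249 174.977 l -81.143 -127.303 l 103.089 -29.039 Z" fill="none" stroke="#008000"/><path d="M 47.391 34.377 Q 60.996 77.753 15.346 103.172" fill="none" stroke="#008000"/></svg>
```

Since the viewBox matches the mm dimensions, user units are millimetres directly. The only transform is the Y-flip y_m = 194.142 − y_svg.

Shape 1 is a closed polygon drawn with `<path>`. Its stroke #008000 means engrave at S270, F3040. After flipping Y the toolpath is (158.758,48.995) → (39.004,45.885) → (79.646,80.847) → (41.296,108.434) → (155.415,63.358) → (158.758,48.995), returning to the start.

Shape 2 is a rectangle drawn with `<rect>`. Its stroke #008000 means engrave at S270, F3040. After flipping Y the toolpath is (39.763,94.582) → (80.674,94.582) → (80.674,35.439) → (39.763,35.439) → (39.763,94.582), returning to the start.

Shape 3 is a closed polygon drawn with `<path>`. Its stroke #008000 means engrave at S270, F3040. After flipping Y the toolpath is (142.274,9.314) → (116.975,37.786) → (5.418,19.470) → (66.277,9.894) → (51.300,124.177) → (142.274,9.314), returning to the start.

Shape 4 is a closed polygon drawn with `<path>`. Its stroke #008000 means engrave at S270, F3040. After flipping Y the toolpath is (114.249,19.165) → (33.106,146.468) → (136.195,175.507) → (114.249,19.165), returning to the start.

Shape 5 is a quadratic bezier drawn with `<path>`. Its stroke #008000 means engrave at S270, F3040. After flipping Y the toolpath is (47.391,159.765) → (50.490,139.199) → (46.182,120.878) → (34.468,104.802) → (15.346,90.970).

G21
G90
G0 X158.758 Y48.995
M4 S270
G1 X39.004 Y45.885 F3040
G1 X79.646 Y80.847 F3040
G1 X41.296 Y108.434 F3040
G1 X155.415 Y63.358 F3040
G1 X158.758 Y48.995 F3040
M5
G0 X39.763 Y94.582
M4 S270
G1 X80.674 Y94.582 F3040
G1 X80.674 Y35.439 F3040
G1 X39.763 Y35.439 F3040
G1 X39.763 Y94.582 F3040
M5
G0 X142.274 Y9.314
M4 S270
G1 X116.975 Y37.786 F3040
G1 X5.418 Y19.470 F3040
G1 X66.277 Y9.894 F3040
G1 X51.300 Y124.177 F3040
G1 X142.274 Y9.314 F3040
M5
G0 X114.249 Y19.165
M4 S270
G1 X33.106 Y146.468 F3040
G1 X136.195 Y175.507 F3040
G1 X114.249 Y19.165 F3040
M5
G0 X47.391 Y159.765
M4 S270
G1 X50.490 Y139.199 F3040
G1 X46.182 Y120.878 F3040
G1 X34.468 Y104.802 F3040
G1 X15.346 Y90.970 F3040
M5
G0 X0.000 Y0.000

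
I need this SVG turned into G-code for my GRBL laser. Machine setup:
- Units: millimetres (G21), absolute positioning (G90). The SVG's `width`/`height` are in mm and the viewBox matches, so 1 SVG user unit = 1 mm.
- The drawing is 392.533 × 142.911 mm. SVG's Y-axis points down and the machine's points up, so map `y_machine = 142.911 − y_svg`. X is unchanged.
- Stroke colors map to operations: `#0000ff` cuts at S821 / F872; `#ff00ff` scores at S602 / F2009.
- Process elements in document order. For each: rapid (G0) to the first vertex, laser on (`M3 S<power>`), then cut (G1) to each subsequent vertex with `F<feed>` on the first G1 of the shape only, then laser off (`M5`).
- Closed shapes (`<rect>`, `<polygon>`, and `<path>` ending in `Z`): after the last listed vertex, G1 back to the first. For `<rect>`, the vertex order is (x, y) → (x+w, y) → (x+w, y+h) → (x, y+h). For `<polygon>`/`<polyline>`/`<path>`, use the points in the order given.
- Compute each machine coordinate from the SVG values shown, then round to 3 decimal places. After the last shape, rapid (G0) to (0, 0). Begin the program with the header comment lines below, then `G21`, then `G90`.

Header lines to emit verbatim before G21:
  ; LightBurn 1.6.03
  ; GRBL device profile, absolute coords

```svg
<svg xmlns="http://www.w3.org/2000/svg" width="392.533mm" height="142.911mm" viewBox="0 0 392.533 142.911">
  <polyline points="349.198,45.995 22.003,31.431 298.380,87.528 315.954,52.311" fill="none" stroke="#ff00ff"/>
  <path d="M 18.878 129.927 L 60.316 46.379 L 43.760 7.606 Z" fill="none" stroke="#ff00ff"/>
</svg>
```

viewBox `0 0 392.533 142.911` with mm width/height → 1 unit = 1 mm. Flip: y_m = 142.911 − y_svg.

**Shape 1** — `<polyline>` open polyline, stroke `#ff00ff` → score (S602, F2009). Machine vertices: (349.198,96.916) → (22.003,111.480) → (298.380,55.383) → (315.954,90.600). Open path.

**Shape 2** — `<path>` closed polygon, stroke `#ff00ff` → score (S602, F2009). Machine vertices: (18.878,12.984) → (60.316,96.532) → (43.760,135.305) → (18.878,12.984). Closed: final G1 returns to the first vertex.

; LightBurn 1.6.03
; GRBL device profile, absolute coords
G21
G90
G0 X349.198 Y96.916
M3 S602
G1 X22.003 Y111.480 F2009
G1 X298.380 Y55.383
G1 X315.954 Y90.600
M5
G0 X18.878 Y12.984
M3 S602
G1 X60.316 Y96.532 F2009
G1 X43.760 Y135.305
G1 X18.878 Y12.984
M5
G0 X0.000 Y0.000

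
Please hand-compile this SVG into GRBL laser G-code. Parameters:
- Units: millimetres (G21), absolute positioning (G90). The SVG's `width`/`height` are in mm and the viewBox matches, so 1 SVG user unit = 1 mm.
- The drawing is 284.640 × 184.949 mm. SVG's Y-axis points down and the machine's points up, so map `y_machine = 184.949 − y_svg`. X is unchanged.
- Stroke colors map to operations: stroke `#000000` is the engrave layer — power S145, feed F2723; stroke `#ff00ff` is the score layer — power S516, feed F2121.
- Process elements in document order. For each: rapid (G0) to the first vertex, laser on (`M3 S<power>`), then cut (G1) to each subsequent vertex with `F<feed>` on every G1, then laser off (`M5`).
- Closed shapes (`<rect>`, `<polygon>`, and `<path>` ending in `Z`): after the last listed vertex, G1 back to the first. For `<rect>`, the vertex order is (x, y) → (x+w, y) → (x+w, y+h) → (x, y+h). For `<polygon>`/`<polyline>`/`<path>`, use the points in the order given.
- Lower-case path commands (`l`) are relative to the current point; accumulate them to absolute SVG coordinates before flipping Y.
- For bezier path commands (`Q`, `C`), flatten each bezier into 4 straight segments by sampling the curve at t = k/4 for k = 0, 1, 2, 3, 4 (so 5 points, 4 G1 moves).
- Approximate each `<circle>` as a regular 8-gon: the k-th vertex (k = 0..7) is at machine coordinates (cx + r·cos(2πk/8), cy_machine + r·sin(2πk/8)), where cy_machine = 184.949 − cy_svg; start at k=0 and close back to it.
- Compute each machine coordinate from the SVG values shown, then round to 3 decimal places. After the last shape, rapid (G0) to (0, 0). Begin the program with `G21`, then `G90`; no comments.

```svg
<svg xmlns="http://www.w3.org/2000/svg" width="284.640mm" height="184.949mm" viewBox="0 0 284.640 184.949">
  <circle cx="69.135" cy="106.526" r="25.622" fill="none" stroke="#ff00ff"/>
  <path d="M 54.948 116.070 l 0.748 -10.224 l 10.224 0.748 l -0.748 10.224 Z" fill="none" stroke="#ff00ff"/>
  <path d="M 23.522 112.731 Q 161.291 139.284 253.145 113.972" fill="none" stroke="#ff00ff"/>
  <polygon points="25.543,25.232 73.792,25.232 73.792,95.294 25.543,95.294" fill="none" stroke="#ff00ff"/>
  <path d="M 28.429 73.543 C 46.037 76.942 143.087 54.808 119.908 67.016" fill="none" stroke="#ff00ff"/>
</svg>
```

viewBox `0 0 284.640 184.949` with mm width/height → 1 unit = 1 mm. Flip: y_m = 184.949 − y_svg.

**Shape 1** — `<circle>` circle, stroke `#ff00ff` → score (S516, F2121). Machine vertices: (94.757,78.423) → (87.252,96.540) → (69.135,104.045) → (51.018,96.540) → (43.513,78.423) → (51.018,60.306) → (69.135,52.801) → (87.252,60.306) → (94.757,78.423). Closed: final G1 returns to the first vertex.

**Shape 2** — `<path>` regular polygon, stroke `#ff00ff` → score (S516, F2121). Machine vertices: (54.948,68.879) → (55.696,79.103) → (65.920,78.355) → (65.172,68.131) → (54.948,68.879). Closed: final G1 returns to the first vertex.

**Shape 3** — `<path>` quadratic bezier, stroke `#ff00ff` → score (S516, F2121). Control points (SVG): P0=(23.522,112.731), P1=(161.291,139.284), P2=(253.145,113.972); sampled at t=k/4. Machine vertices: (23.522,72.218) → (89.537,62.183) → (149.812,58.631) → (204.348,61.563) → (253.145,70.977). Open path.

**Shape 4** — `<polygon>` rectangle, stroke `#ff00ff` → score (S516, F2121). Machine vertices: (25.543,159.717) → (73.792,159.717) → (73.792,89.655) → (25.543,89.655) → (25.543,159.717). Closed: final G1 returns to the first vertex.

**Shape 5** — `<path>` cubic bezier, stroke `#ff00ff` → score (S516, F2121). Control points (SVG): P0=(28.429,73.543), P1=(46.037,76.942), P2=(143.087,54.808), P3=(119.908,67.016); sampled at t=k/4. Machine vertices: (28.429,111.406) → (53.411,112.709) → (89.464,117.973) → (117.869,121.585) → (119.908,117.933). Open path.

G21
G90
G0 X94.757 Y78.423
M3 S516
G1 X87.252 Y96.540 F2121
G1 X69.135 Y104.045 F2121
G1 X51.018 Y96.540 F2121
G1 X43.513 Y78.423 F2121
G1 X51.018 Y60.306 F2121
G1 X69.135 Y52.801 F2121
G1 X87.252 Y60.306 F2121
G1 X94.757 Y78.423 F2121
M5
G0 X54.948 Y68.879
M3 S516
G1 X55.696 Y79.103 F2121
G1 X65.920 Y78.355 F2121
G1 X65.172 Y68.131 F2121
G1 X54.948 Y68.879 F2121
M5
G0 X23.522 Y72.218
M3 S516
G1 X89.537 Y62.183 F2121
G1 X149.812 Y58.631 F2121
G1 X204.348 Y61.563 F2121
G1 X253.145 Y70.977 F2121
M5
G0 X25.543 Y159.717
M3 S516
G1 X73.792 Y159.717 F2121
G1 X73.792 Y89.655 F2121
G1 X25.543 Y89.655 F2121
G1 X25.543 Y159.717 F2121
M5
G0 X28.429 Y111.406
M3 S516
G1 X53.411 Y112.709 F2121
G1 X89.464 Y117.973 F2121
G1 X117.869 Y121.585 F2121
G1 X119.908 Y117.933 F2121
M5
G0 X0.000 Y0.000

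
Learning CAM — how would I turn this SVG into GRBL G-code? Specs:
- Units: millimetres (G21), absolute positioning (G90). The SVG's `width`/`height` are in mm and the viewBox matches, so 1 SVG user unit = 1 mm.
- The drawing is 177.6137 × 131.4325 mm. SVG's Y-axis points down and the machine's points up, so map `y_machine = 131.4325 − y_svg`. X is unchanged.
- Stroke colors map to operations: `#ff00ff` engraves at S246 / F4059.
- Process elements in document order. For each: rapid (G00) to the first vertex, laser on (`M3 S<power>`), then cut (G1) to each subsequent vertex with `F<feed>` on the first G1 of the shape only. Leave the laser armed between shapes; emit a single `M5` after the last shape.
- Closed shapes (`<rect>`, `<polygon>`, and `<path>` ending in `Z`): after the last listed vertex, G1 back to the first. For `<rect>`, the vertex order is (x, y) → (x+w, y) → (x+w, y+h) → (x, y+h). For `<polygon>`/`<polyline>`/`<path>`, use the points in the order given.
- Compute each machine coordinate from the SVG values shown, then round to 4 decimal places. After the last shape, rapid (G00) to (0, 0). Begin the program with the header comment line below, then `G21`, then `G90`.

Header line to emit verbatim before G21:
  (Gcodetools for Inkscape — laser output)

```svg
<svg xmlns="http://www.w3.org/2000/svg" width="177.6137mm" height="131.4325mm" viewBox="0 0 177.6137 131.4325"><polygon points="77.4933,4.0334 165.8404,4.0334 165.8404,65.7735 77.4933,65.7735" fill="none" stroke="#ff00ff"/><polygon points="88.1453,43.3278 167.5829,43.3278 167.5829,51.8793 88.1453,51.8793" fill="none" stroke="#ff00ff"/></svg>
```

(Gcodetools for Inkscape — laser output)
G21
G90
G00 X77.4933 Y127.3991
M3 S246
G1 X165.8404 Y127.3991 F4059
G1 X165.8404 Y65.6590
G1 X77.4933 Y65.6590
G1 X77.4933 Y127.3991
G00 X88.1453 Y88.1047
M3 S246
G1 X167.5829 Y88.1047 F4059
G1 X167.5829 Y79.5532
G1 X88.1453 Y79.5532
G1 X88.1453 Y88.1047
M5
G00 X0.0000 Y0.0000

1 u = 1 mm; y_m = 131.4325 − y.

[1] `<polygon>` rectangle, #ff00ff→engrave S246 F4059: (77.4933,127.3991) → (165.8404,127.3991) → (165.8404,65.6590) → (77.4933,65.6590) → (77.4933,127.3991) (closed)

[2] `<polygon>` rectangle, #ff00ff→engrave S246 F4059: (88.1453,88.1047) → (167.5829,88.1047) → (167.5829,79.5532) → (88.1453,79.5532) → (88.1453,88.1047) (closed)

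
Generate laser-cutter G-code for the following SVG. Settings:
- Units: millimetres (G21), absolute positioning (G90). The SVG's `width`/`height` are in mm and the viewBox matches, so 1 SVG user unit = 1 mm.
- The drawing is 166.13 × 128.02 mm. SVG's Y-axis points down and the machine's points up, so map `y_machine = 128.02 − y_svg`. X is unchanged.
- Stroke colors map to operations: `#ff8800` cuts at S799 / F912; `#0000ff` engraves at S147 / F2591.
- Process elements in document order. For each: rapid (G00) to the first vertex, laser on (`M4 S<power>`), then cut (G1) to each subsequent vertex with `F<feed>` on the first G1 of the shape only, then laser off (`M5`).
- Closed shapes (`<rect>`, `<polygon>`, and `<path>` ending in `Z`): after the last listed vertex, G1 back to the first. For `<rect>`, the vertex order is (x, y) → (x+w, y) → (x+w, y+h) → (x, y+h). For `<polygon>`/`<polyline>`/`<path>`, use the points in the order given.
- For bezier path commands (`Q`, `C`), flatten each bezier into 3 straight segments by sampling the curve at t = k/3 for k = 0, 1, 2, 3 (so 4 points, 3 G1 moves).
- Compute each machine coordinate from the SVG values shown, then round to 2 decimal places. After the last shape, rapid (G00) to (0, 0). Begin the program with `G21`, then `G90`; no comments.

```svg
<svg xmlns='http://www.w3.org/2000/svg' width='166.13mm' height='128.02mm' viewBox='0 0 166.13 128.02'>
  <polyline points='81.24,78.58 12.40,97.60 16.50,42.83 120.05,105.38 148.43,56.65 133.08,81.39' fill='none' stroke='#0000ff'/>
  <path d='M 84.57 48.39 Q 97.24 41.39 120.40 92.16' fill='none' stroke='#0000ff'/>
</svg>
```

G21
G90
G00 X81.24 Y49.44
M4 S147
G1 X12.40 Y30.42 F2591
G1 X16.50 Y85.19
G1 X120.05 Y22.64
G1 X148.43 Y71.37
G1 X133.08 Y46.63
M5
G00 X84.57 Y79.63
M4 S147
G1 X94.18 Y77.88 F2591
G1 X106.13 Y63.29
G1 X120.40 Y35.86
M5
G00 X0.00 Y0.00

1 u = 1 mm; y_m = 128.02 − y.

[1] `<polyline>` open polyline, #0000ff→engrave S147 F2591: (81.24,49.44) → (12.40,30.42) → (16.50,85.19) → (120.05,22.64) → (148.43,71.37) → (133.08,46.63)

[2] `<path>` quadratic bezier, #0000ff→engrave S147 F2591: (84.57,79.63) → (94.18,77.88) → (106.13,63.29) → (120.40,35.86)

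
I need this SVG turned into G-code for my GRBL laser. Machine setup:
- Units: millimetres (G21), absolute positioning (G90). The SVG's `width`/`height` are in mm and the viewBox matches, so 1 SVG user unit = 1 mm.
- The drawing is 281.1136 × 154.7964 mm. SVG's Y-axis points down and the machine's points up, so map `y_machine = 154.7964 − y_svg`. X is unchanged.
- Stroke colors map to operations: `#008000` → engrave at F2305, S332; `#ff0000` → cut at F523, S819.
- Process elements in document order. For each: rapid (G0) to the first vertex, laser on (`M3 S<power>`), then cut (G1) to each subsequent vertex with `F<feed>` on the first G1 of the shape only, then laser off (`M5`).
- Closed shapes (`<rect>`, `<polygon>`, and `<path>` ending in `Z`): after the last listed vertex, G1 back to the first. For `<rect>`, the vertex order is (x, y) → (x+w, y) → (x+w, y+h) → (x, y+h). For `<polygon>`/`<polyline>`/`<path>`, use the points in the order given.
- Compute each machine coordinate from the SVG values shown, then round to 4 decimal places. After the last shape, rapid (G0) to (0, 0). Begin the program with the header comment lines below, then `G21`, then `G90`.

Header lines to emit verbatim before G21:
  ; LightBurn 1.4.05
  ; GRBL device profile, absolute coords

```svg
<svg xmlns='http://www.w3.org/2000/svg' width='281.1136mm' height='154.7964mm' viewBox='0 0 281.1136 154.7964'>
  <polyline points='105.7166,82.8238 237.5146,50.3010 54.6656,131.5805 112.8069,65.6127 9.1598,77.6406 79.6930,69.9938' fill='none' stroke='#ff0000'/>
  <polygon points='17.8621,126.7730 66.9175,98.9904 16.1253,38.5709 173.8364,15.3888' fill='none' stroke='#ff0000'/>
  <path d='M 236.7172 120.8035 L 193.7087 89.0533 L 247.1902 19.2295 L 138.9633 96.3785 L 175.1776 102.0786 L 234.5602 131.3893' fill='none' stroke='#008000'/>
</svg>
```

viewBox `0 0 281.1136 154.7964` with mm width/height → 1 unit = 1 mm. Flip: y_m = 154.7964 − y_svg.

**Shape 1** — `<polyline>` open polyline, stroke `#ff0000` → cut (S819, F523). Machine vertices: (105.7166,71.9726) → (237.5146,104.4954) → (54.6656,23.2159) → (112.8069,89.1837) → (9.1598,77.1558) → (79.6930,84.8026). Open path.

**Shape 2** — `<polygon>` closed polygon, stroke `#ff0000` → cut (S819, F523). Machine vertices: (17.8621,28.0234) → (66.9175,55.8060) → (16.1253,116.2255) → (173.8364,139.4076) → (17.8621,28.0234). Closed: final G1 returns to the first vertex.

**Shape 3** — `<path>` open polyline, stroke `#008000` → engrave (S332, F2305). Machine vertices: (236.7172,33.9929) → (193.7087,65.7431) → (247.1902,135.5669) → (138.9633,58.4179) → (175.1776,52.7178) → (234.5602,23.4071). Open path.

; LightBurn 1.4.05
; GRBL device profile, absolute coords
G21
G90
G0 X105.7166 Y71.9726
M3 S819
G1 X237.5146 Y104.4954 F523
G1 X54.6656 Y23.2159
G1 X112.8069 Y89.1837
G1 X9.1598 Y77.1558
G1 X79.6930 Y84.8026
M5
G0 X17.8621 Y28.0234
M3 S819
G1 X66.9175 Y55.8060 F523
G1 X16.1253 Y116.2255
G1 X173.8364 Y139.4076
G1 X17.8621 Y28.0234
M5
G0 X236.7172 Y33.9929
M3 S332
G1 X193.7087 Y65.7431 F2305
G1 X247.1902 Y135.5669
G1 X138.9633 Y58.4179
G1 X175.1776 Y52.7178
G1 X234.5602 Y23.4071
M5
G0 X0.0000 Y0.0000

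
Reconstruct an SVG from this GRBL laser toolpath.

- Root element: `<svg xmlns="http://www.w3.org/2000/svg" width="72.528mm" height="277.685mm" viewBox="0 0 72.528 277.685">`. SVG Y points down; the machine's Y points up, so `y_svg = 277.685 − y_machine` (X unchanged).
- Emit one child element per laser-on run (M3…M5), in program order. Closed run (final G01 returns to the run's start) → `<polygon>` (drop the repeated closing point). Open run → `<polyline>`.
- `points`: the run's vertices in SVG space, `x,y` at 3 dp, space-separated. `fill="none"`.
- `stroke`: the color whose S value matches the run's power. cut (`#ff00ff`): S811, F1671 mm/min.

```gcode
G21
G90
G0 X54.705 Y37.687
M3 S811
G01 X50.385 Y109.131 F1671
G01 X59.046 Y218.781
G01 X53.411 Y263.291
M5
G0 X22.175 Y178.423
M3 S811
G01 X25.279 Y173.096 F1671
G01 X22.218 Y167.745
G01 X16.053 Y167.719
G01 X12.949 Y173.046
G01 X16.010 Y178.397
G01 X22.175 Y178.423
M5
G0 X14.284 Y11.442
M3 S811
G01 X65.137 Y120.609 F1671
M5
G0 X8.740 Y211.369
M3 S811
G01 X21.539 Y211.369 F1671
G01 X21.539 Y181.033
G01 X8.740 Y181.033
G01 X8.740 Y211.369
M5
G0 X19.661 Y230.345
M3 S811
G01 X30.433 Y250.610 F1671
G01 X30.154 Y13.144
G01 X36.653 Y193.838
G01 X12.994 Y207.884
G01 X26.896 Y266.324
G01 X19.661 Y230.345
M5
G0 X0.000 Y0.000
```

Machine Y-up, SVG Y-down with viewBox height 277.685, so y_svg = 277.685 − y_machine; X carries over. Every run uses S811, so all elements get stroke `#ff00ff` (cut).

Run 1: The run is open, so emit a `<polyline>` with points (Y-flipped): 54.705,239.998 50.385,168.554 59.046,58.904 53.411,14.394.

Run 2: The run returns to its start, so emit a `<polygon>` with points (Y-flipped): 22.175,99.262 25.279,104.589 22.218,109.940 16.053,109.966 12.949,104.639 16.010,99.288.

Run 3: The run is open, so emit a `<polyline>` with points (Y-flipped): 14.284,266.243 65.137,157.076.

Run 4: The run returns to its start, so emit a `<polygon>` with points (Y-flipped): 8.740,66.316 21.539,66.316 21.539,96.652 8.740,96.652.

Run 5: The run returns to its start, so emit a `<polygon>` with points (Y-flipped): 19.661,47.340 30.433,27.075 30.154,264.541 36.653,83.847 12.994,69.801 26.896,11.361.

<svg xmlns="http://www.w3.org/2000/svg" width="72.528mm" height="277.685mm" viewBox="0 0 72.528 277.685">
  <polyline points="54.705,239.998 50.385,168.554 59.046,58.904 53.411,14.394" fill="none" stroke="#ff00ff"/>
  <polygon points="22.175,99.262 25.279,104.589 22.218,109.940 16.053,109.966 12.949,104.639 16.010,99.288" fill="none" stroke="#ff00ff"/>
  <polyline points="14.284,266.243 65.137,157.076" fill="none" stroke="#ff00ff"/>
  <polygon points="8.740,66.316 21.539,66.316 21.539,96.652 8.740,96.652" fill="none" stroke="#ff00ff"/>
  <polygon points="19.661,47.340 30.433,27.075 30.154,264.541 36.653,83.847 12.994,69.801 26.896,11.361" fill="none" stroke="#ff00ff"/>
</svg>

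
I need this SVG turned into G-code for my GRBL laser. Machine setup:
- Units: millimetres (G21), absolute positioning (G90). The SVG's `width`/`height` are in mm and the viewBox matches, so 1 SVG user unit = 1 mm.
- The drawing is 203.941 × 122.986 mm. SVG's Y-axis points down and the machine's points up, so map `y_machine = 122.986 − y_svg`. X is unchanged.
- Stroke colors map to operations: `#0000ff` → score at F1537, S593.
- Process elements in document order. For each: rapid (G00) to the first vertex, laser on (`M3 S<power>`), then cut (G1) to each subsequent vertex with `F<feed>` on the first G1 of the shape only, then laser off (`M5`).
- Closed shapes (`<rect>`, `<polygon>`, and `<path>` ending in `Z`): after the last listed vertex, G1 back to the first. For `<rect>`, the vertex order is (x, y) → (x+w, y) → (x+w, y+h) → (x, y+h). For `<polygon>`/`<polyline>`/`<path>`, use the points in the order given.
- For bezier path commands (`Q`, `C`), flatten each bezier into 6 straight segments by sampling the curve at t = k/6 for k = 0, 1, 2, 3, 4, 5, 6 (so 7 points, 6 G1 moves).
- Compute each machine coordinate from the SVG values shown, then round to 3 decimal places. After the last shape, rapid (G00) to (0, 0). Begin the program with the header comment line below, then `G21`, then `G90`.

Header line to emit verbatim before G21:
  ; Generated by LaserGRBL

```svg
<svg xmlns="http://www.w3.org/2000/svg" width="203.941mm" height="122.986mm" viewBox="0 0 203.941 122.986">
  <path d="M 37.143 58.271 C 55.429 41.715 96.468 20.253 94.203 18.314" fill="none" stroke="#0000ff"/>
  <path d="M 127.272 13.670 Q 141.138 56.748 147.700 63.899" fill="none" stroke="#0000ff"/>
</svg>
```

viewBox `0 0 203.941 122.986` with mm width/height → 1 unit = 1 mm. Flip: y_m = 122.986 − y_svg.

**Shape 1** — `<path>` cubic bezier, stroke `#0000ff` → score (S593, F1537). Control points (SVG): P0=(37.143,58.271), P1=(55.429,41.715), P2=(96.468,20.253), P3=(94.203,18.314); sampled at t=k/6. Machine vertices: (37.143,64.715) → (47.876,73.289) → (60.567,82.002) → (73.380,90.175) → (84.480,97.130) → (92.033,102.189) → (94.203,104.672). Open path.

**Shape 2** — `<path>` quadratic bezier, stroke `#0000ff` → score (S593, F1537). Control points (SVG): P0=(127.272,13.670), P1=(141.138,56.748), P2=(147.700,63.899); sampled at t=k/6. Machine vertices: (127.272,109.316) → (131.691,95.955) → (135.704,84.589) → (139.312,75.220) → (142.514,67.846) → (145.310,62.469) → (147.700,59.087). Open path.

; Generated by LaserGRBL
G21
G90
G00 X37.143 Y64.715
M3 S593
G1 X47.876 Y73.289 F1537
G1 X60.567 Y82.002
G1 X73.380 Y90.175
G1 X84.480 Y97.130
G1 X92.033 Y102.189
G1 X94.203 Y104.672
M5
G00 X127.272 Y109.316
M3 S593
G1 X131.691 Y95.955 F1537
G1 X135.704 Y84.589
G1 X139.312 Y75.220
G1 X142.514 Y67.846
G1 X145.310 Y62.469
G1 X147.700 Y59.087
M5
G00 X0.000 Y0.000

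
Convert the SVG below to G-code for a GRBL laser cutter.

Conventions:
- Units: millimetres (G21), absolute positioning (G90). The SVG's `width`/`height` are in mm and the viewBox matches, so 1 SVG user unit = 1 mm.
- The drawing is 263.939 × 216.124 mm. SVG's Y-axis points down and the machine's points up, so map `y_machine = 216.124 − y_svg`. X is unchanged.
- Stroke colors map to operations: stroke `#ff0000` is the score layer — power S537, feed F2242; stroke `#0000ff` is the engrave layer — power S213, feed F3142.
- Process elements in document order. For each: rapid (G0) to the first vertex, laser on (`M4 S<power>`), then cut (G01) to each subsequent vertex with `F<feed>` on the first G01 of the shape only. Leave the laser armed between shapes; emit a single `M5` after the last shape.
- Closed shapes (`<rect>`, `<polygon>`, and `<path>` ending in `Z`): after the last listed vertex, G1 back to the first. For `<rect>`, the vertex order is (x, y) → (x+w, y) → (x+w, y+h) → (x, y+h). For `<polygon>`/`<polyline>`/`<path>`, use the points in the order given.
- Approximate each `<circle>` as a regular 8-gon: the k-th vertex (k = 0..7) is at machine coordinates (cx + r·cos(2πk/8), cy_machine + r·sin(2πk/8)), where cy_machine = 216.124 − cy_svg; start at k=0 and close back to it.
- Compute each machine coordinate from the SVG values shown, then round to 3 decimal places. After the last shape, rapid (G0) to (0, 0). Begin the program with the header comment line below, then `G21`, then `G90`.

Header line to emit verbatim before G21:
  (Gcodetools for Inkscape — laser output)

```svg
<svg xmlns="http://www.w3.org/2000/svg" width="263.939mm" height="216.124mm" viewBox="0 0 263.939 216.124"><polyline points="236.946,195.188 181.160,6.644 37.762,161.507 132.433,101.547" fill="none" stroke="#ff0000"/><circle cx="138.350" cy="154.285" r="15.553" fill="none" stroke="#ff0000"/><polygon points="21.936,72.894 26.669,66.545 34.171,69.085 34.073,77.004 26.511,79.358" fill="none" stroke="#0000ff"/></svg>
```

(Gcodetools for Inkscape — laser output)
G21
G90
G0 X236.946 Y20.936
M4 S537
G01 X181.160 Y209.480 F2242
G01 X37.762 Y54.617
G01 X132.433 Y114.577
G0 X153.903 Y61.839
M4 S537
G01 X149.348 Y72.837 F2242
G01 X138.350 Y77.392
G01 X127.352 Y72.837
G01 X122.797 Y61.839
G01 X127.352 Y50.841
G01 X138.350 Y46.286
G01 X149.348 Y50.841
G01 X153.903 Y61.839
G0 X21.936 Y143.230
M4 S213
G01 X26.669 Y149.579 F3142
G01 X34.171 Y147.039
G01 X34.073 Y139.120
G01 X26.511 Y136.766
G01 X21.936 Y143.230
M5
G0 X0.000 Y0.000

viewBox `0 0 263.939 216.124` with mm width/height → 1 unit = 1 mm. Flip: y_m = 216.124 − y_svg.

**Shape 1** — `<polyline>` open polyline, stroke `#ff0000` → score (S537, F2242). Machine vertices: (236.946,20.936) → (181.160,209.480) → (37.762,54.617) → (132.433,114.577). Open path.

**Shape 2** — `<circle>` circle, stroke `#ff0000` → score (S537, F2242). Machine vertices: (153.903,61.839) → (149.348,72.837) → (138.350,77.392) → (127.352,72.837) → (122.797,61.839) → (127.352,50.841) → (138.350,46.286) → (149.348,50.841) → (153.903,61.839). Closed: final G1 returns to the first vertex.

**Shape 3** — `<polygon>` regular polygon, stroke `#0000ff` → engrave (S213, F3142). Machine vertices: (21.936,143.230) → (26.669,149.579) → (34.171,147.039) → (34.073,139.120) → (26.511,136.766) → (21.936,143.230). Closed: final G1 returns to the first vertex.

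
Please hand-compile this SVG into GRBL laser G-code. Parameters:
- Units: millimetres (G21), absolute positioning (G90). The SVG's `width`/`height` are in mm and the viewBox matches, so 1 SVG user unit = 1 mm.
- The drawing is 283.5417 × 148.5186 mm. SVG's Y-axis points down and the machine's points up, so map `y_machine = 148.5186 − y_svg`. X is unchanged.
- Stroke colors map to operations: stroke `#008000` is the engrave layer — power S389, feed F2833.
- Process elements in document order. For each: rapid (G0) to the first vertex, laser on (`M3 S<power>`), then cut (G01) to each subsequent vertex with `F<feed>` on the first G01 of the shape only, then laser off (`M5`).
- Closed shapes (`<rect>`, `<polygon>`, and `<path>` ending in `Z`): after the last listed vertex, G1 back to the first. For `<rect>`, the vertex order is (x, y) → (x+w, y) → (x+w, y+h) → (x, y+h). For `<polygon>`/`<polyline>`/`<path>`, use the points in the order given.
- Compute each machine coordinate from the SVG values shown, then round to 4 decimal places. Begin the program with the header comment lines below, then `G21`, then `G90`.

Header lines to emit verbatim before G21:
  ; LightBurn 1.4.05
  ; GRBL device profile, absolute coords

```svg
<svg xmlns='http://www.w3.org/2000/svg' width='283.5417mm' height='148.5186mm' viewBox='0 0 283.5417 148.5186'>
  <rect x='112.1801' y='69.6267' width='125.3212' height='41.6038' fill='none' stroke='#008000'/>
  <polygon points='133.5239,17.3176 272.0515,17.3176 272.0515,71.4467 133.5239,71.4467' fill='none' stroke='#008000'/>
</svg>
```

viewBox `0 0 283.5417 148.5186` with mm width/height → 1 unit = 1 mm. Flip: y_m = 148.5186 − y_svg.

**Shape 1** — `<rect>` rectangle, stroke `#008000` → engrave (S389, F2833). Machine vertices: (112.1801,78.8919) → (237.5013,78.8919) → (237.5013,37.2881) → (112.1801,37.2881) → (112.1801,78.8919). Closed: final G1 returns to the first vertex.

**Shape 2** — `<polygon>` rectangle, stroke `#008000` → engrave (S389, F2833). Machine vertices: (133.5239,131.2010) → (272.0515,131.2010) → (272.0515,77.0719) → (133.5239,77.0719) → (133.5239,131.2010). Closed: final G1 returns to the first vertex.

; LightBurn 1.4.05
; GRBL device profile, absolute coords
G21
G90
G0 X112.1801 Y78.8919
M3 S389
G01 X237.5013 Y78.8919 F2833
G01 X237.5013 Y37.2881
G01 X112.1801 Y37.2881
G01 X112.1801 Y78.8919
M5
G0 X133.5239 Y131.2010
M3 S389
G01 X272.0515 Y131.2010 F2833
G01 X272.0515 Y77.0719
G01 X133.5239 Y77.0719
G01 X133.5239 Y131.2010
M5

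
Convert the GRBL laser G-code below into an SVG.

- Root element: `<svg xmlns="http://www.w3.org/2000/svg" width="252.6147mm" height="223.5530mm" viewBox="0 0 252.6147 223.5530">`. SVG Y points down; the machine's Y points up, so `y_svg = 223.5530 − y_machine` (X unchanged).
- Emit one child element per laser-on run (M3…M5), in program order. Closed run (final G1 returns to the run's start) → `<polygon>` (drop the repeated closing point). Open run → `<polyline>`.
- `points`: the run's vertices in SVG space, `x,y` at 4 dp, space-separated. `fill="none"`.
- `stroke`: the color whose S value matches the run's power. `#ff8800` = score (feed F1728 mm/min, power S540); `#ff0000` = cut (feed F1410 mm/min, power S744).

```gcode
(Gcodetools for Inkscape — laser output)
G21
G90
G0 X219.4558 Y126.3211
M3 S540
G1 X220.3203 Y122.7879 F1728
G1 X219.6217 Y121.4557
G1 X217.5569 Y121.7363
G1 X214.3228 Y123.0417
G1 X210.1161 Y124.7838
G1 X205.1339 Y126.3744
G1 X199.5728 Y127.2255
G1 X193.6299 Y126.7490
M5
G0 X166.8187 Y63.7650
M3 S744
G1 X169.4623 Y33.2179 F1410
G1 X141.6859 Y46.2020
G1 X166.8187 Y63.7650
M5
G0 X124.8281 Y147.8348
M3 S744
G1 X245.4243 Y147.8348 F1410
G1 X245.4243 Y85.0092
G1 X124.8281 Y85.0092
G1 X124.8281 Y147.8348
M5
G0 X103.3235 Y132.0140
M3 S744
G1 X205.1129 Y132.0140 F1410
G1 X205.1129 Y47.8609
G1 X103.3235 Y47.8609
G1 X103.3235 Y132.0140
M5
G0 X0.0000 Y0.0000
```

Machine Y-up, SVG Y-down with viewBox height 223.5530, so y_svg = 223.5530 − y_machine; X carries over.

Run 1: S540 ⇒ score layer `#ff8800`. The run is open, so emit a `<polyline>` with points (Y-flipped): 219.4558,97.2319 220.3203,100.7651 219.6217,102.0973 217.5569,101.8167 214.3228,100.5113 210.1161,98.7692 205.1339,97.1786 199.5728,96.3275 193.6299,96.8040.

Run 2: the run's S744 means `#ff0000` (cut). The run returns to its start, so emit a `<polygon>` with points (Y-flipped): 166.8187,159.7880 169.4623,190.3351 141.6859,177.3510.

Run 3: the run's S744 means `#ff0000` (cut). The run returns to its start, so emit a `<polygon>` with points (Y-flipped): 124.8281,75.7182 245.4243,75.7182 245.4243,138.5438 124.8281,138.5438.

Run 4: the run's S744 means `#ff0000` (cut). The run returns to its start, so emit a `<polygon>` with points (Y-flipped): 103.3235,91.5390 205.1129,91.5390 205.1129,175.6921 103.3235,175.6921.

<svg xmlns="http://www.w3.org/2000/svg" width="252.6147mm" height="223.5530mm" viewBox="0 0 252.6147 223.5530">
  <polyline points="219.4558,97.2319 220.3203,100.7651 219.6217,102.0973 217.5569,101.8167 214.3228,100.5113 210.1161,98.7692 205.1339,97.1786 199.5728,96.3275 193.6299,96.8040" fill="none" stroke="#ff8800"/>
  <polygon points="166.8187,159.7880 169.4623,190.3351 141.6859,177.3510" fill="none" stroke="#ff0000"/>
  <polygon points="124.8281,75.7182 245.4243,75.7182 245.4243,138.5438 124.8281,138.5438" fill="none" stroke="#ff0000"/>
  <polygon points="103.3235,91.5390 205.1129,91.5390 205.1129,175.6921 103.3235,175.6921" fill="none" stroke="#ff0000"/>
</svg>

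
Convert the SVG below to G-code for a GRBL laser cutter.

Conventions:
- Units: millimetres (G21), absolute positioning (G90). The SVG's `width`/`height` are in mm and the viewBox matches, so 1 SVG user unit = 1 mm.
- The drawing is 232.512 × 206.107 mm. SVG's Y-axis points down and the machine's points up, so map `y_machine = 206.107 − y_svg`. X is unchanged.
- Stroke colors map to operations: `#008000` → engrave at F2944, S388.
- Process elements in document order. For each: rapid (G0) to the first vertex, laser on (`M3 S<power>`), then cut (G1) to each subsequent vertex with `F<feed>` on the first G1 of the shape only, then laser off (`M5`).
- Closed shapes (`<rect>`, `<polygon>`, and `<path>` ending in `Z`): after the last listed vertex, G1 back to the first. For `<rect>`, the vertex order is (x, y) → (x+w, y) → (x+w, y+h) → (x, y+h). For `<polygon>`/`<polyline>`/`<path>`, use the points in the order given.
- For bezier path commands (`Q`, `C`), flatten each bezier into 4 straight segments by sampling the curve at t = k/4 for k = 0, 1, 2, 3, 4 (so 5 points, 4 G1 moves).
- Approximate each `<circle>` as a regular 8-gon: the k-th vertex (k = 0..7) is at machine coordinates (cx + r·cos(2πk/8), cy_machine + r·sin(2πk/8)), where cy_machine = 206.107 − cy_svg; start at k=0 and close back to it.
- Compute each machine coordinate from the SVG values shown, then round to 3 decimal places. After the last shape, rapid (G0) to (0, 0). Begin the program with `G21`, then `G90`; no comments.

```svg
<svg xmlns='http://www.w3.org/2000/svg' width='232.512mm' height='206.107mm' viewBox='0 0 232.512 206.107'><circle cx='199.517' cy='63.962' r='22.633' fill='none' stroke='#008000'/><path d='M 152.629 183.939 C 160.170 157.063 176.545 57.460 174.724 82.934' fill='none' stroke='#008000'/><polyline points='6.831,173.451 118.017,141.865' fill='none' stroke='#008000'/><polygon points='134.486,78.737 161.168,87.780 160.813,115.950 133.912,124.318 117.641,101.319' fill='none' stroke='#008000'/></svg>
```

G21
G90
G0 X222.150 Y142.145
M3 S388
G1 X215.521 Y158.149 F2944
G1 X199.517 Y164.778
G1 X183.513 Y158.149
G1 X176.884 Y142.145
G1 X183.513 Y126.141
G1 X199.517 Y119.512
G1 X215.521 Y126.141
G1 X222.150 Y142.145
M5
G0 X152.629 Y22.168
M3 S388
G1 X159.519 Y52.871 F2944
G1 X167.187 Y92.302
G1 X173.100 Y121.917
G1 X174.724 Y123.173
M5
G0 X6.831 Y32.656
M3 S388
G1 X118.017 Y64.242 F2944
M5
G0 X134.486 Y127.370
M3 S388
G1 X161.168 Y118.327 F2944
G1 X160.813 Y90.157
G1 X133.912 Y81.789
G1 X117.641 Y104.788
G1 X134.486 Y127.370
M5
G0 X0.000 Y0.000

1 u = 1 mm; y_m = 206.107 − y.

[1] `<circle>` circle, #008000→engrave S388 F2944: (222.150,142.145) → (215.521,158.149) → (199.517,164.778) → (183.513,158.149) → (176.884,142.145) → (183.513,126.141) → (199.517,119.512) → (215.521,126.141) → (222.150,142.145) (closed)

[2] `<path>` cubic bezier, #008000→engrave S388 F2944: (152.629,22.168) → (159.519,52.871) → (167.187,92.302) → (173.100,121.917) → (174.724,123.173)

[3] `<polyline>` line segment, #008000→engrave S388 F2944: (6.831,32.656) → (118.017,64.242)

[4] `<polygon>` regular polygon, #008000→engrave S388 F2944: (134.486,127.370) → (161.168,118.327) → (160.813,90.157) → (133.912,81.789) → (117.641,104.788) → (134.486,127.370) (closed)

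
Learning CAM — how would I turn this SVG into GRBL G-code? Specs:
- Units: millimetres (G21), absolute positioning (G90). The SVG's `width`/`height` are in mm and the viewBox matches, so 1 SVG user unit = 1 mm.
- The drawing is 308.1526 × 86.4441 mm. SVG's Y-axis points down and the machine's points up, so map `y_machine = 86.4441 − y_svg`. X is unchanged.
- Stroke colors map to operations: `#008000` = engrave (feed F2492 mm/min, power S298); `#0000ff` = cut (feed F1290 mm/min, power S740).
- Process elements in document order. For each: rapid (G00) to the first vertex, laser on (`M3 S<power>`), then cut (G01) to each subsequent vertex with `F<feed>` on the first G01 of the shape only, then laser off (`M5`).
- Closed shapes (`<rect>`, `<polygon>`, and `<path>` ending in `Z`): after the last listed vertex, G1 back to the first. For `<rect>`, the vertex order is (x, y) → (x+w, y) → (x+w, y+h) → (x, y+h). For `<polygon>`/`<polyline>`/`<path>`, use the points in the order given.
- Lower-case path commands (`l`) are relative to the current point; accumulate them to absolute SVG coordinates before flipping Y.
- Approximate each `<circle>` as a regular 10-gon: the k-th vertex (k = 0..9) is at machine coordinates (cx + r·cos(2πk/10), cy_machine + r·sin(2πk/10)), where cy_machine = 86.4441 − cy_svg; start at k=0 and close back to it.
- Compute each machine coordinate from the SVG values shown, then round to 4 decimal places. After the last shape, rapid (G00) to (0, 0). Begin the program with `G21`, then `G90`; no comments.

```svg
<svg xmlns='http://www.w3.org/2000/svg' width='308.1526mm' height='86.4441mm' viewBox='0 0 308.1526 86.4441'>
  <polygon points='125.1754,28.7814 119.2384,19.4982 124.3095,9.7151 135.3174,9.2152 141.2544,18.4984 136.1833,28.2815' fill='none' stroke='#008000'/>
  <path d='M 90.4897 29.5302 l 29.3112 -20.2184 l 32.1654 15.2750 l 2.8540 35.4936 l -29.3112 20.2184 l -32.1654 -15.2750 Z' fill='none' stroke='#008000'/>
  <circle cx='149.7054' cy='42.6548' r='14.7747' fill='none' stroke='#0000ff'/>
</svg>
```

G21
G90
G00 X125.1754 Y57.6627
M3 S298
G01 X119.2384 Y66.9459 F2492
G01 X124.3095 Y76.7290
G01 X135.3174 Y77.2289
G01 X141.2544 Y67.9457
G01 X136.1833 Y58.1626
G01 X125.1754 Y57.6627
M5
G00 X90.4897 Y56.9139
M3 S298
G01 X119.8009 Y77.1323 F2492
G01 X151.9663 Y61.8573
G01 X154.8203 Y26.3637
G01 X125.5091 Y6.1453
G01 X93.3437 Y21.4203
G01 X90.4897 Y56.9139
M5
G00 X164.4801 Y43.7893
M3 S740
G01 X161.6584 Y52.4737 F1290
G01 X154.2710 Y57.8409
G01 X145.1398 Y57.8409
G01 X137.7524 Y52.4737
G01 X134.9307 Y43.7893
G01 X137.7524 Y35.1049
G01 X145.1398 Y29.7377
G01 X154.2710 Y29.7377
G01 X161.6584 Y35.1049
G01 X164.4801 Y43.7893
M5
G00 X0.0000 Y0.0000

viewBox `0 0 308.1526 86.4441` with mm width/height → 1 unit = 1 mm. Flip: y_m = 86.4441 − y_svg.

**Shape 1** — `<polygon>` regular polygon, stroke `#008000` → engrave (S298, F2492). Machine vertices: (125.1754,57.6627) → (119.2384,66.9459) → (124.3095,76.7290) → (135.3174,77.2289) → (141.2544,67.9457) → (136.1833,58.1626) → (125.1754,57.6627). Closed: final G1 returns to the first vertex.

**Shape 2** — `<path>` regular polygon, stroke `#008000` → engrave (S298, F2492). Machine vertices: (90.4897,56.9139) → (119.8009,77.1323) → (151.9663,61.8573) → (154.8203,26.3637) → (125.5091,6.1453) → (93.3437,21.4203) → (90.4897,56.9139). Closed: final G1 returns to the first vertex.

**Shape 3** — `<circle>` circle, stroke `#0000ff` → cut (S740, F1290). Machine vertices: (164.4801,43.7893) → (161.6584,52.4737) → (154.2710,57.8409) → (145.1398,57.8409) → (137.7524,52.4737) → (134.9307,43.7893) → (137.7524,35.1049) → (145.1398,29.7377) → (154.2710,29.7377) → (161.6584,35.1049) → (164.4801,43.7893). Closed: final G1 returns to the first vertex.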